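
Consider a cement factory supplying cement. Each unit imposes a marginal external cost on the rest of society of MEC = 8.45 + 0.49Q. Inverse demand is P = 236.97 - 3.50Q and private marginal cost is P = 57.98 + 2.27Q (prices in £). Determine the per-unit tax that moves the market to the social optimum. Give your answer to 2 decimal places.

Social marginal cost = private MC + MEC = 66.43 + 2.76Q.
Set SMC = demand: 66.43 + 2.76Q = 236.97 - 3.50Q → Q* = 27.2428.
The Pigouvian tax equals MEC at Q*: 8.45 + 0.49×27.2428 = 21.7990.

tax = £21.80 per unit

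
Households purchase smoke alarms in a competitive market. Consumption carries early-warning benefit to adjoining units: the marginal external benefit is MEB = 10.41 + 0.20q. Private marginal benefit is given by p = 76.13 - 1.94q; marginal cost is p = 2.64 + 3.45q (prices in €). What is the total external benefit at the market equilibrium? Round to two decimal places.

€160.53

Market equilibrium (private): 2.64 + 3.45q = 76.13 - 1.94q → q_m = 13.6345.
Total external benefit = ∫₀^{q_m} (10.41 + 0.20q) dq = 10.41×13.6345 + ½×0.20×13.6345² = 160.5251.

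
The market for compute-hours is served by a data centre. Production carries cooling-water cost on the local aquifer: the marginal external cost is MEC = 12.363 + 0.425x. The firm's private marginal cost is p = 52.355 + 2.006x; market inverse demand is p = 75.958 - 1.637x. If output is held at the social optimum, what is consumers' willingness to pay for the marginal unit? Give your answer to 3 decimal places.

Social marginal cost = private MC + MEC = 64.718 + 2.431x.
Set SMC = demand: 64.718 + 2.431x = 75.958 - 1.637x → x* = 2.7630.
Consumer price on the demand curve at x*: 75.958 − 1.637×2.7630 = 71.4350.

P = 71.435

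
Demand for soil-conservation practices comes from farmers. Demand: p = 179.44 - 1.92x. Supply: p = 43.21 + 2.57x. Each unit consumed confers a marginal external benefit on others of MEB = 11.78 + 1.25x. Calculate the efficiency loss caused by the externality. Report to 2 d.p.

DWL = 381.28

Market equilibrium (private): 43.21 + 2.57x = 179.44 - 1.92x → x_m = 30.3408.
Social marginal benefit = demand + MEB = 191.22 - 0.67x.
Set SMB = MC: 191.22 - 0.67x = 43.21 + 2.57x → x* = 45.6821.
Between x* and x_m the wedge SMB − MC runs linearly from 0 to MEB(x_m), so the loss is a triangle.
DWL = ½ × 15.3413 × 49.7059 = 381.2766.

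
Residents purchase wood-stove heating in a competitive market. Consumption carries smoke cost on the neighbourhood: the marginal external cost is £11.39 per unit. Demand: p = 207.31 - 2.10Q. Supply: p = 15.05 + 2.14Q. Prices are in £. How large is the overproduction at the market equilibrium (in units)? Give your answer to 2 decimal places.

Market equilibrium (private): 15.05 + 2.14Q = 207.31 - 2.10Q → Q_m = 45.3443.
Social marginal benefit = demand − MEC = 195.92 - 2.10Q.
Set SMB = MC: 195.92 - 2.10Q = 15.05 + 2.14Q → Q* = 42.6580.
Gap = |45.3443 − 42.6580| = 2.6863.

2.69 units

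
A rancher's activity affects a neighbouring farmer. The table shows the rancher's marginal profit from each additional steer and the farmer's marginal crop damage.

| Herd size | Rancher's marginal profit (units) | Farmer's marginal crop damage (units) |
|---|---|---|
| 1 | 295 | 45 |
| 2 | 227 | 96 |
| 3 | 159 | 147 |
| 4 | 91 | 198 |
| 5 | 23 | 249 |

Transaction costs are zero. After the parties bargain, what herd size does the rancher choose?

3

Bargaining reaches the level where marginal profit last exceeds marginal crop damage.
That holds through level 3 (159 ≥ 147) but not at 4 (91 < 198).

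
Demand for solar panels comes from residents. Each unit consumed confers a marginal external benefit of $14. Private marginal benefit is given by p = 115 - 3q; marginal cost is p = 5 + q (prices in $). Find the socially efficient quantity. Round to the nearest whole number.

Social marginal benefit = demand + MEB = 129 - 3q.
Set SMB = MC: 129 - 3q = 5 + q → q* = 31.0000.

q* = 31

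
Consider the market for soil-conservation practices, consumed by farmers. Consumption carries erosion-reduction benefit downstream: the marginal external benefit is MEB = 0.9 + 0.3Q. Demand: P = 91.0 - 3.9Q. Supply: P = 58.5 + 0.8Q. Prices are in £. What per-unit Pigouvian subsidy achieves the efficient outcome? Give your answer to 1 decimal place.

Social marginal benefit = demand + MEB = 91.9 - 3.6Q.
Set SMB = MC: 91.9 - 3.6Q = 58.5 + 0.8Q → Q* = 7.5909.
The Pigouvian subsidy equals MEB at Q*: 0.9 + 0.3×7.5909 = 3.1773.

subsidy = £3.2 per unit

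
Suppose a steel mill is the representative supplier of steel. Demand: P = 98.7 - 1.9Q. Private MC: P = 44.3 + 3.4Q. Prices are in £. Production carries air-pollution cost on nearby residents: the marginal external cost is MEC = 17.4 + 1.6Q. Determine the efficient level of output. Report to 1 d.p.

Q* = 5.4

Social marginal cost = private MC + MEC = 61.7 + 5.0Q.
Set SMC = demand: 61.7 + 5.0Q = 98.7 - 1.9Q → Q* = 5.3623.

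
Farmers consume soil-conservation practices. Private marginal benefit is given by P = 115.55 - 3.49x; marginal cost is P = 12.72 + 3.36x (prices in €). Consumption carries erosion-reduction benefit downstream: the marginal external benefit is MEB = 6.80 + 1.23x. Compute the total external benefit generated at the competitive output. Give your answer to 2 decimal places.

€240.67

Market equilibrium (private): 12.72 + 3.36x = 115.55 - 3.49x → x_m = 15.0117.
Total external benefit = ∫₀^{x_m} (6.80 + 1.23x) dx = 6.80×15.0117 + ½×1.23×15.0117² = 240.6705.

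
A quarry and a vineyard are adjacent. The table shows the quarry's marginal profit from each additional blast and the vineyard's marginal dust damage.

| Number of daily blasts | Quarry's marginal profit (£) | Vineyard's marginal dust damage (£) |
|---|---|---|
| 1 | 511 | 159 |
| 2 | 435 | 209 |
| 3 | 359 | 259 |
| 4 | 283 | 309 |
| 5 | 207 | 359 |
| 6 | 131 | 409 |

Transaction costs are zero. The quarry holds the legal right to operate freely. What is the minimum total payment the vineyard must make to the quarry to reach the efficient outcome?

£621

Left alone the quarry would choose level 6 (marginal profit stays positive).
Efficient level: k* = 3 (marginal profit ≥ marginal dust damage through 3).
The vineyard must at least cover the quarry's forgone profit from cutting 6→3: 283 + 207 + 131 = 621.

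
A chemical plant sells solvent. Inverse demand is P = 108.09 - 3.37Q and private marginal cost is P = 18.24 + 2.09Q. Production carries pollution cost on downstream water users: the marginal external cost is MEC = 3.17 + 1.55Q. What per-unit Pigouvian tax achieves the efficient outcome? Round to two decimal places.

tax = 22.34 per unit

Social marginal cost = private MC + MEC = 21.41 + 3.64Q.
Set SMC = demand: 21.41 + 3.64Q = 108.09 - 3.37Q → Q* = 12.3652.
The Pigouvian tax equals MEC at Q*: 3.17 + 1.55×12.3652 = 22.3361.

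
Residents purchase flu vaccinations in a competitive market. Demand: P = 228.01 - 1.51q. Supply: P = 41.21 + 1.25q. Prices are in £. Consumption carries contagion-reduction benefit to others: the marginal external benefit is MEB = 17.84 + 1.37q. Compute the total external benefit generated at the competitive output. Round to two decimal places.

£4345.24

Market equilibrium (private): 41.21 + 1.25q = 228.01 - 1.51q → q_m = 67.6812.
Total external benefit = ∫₀^{q_m} (17.84 + 1.37q) dq = 17.84×67.6812 + ½×1.37×67.6812² = 4345.2428.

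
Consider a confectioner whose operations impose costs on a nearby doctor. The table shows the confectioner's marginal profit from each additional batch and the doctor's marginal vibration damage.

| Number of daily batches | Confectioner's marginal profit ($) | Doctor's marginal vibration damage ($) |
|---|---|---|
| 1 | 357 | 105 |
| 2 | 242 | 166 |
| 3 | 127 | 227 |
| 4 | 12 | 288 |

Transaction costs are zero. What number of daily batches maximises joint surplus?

Bargaining reaches the level where marginal profit last exceeds marginal vibration damage.
That holds through level 2 (242 ≥ 166) but not at 3 (127 < 227).

2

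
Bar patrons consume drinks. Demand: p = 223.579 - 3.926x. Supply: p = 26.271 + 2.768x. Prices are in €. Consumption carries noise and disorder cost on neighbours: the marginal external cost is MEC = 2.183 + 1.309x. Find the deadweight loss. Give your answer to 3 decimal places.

Market equilibrium (private): 26.271 + 2.768x = 223.579 - 3.926x → x_m = 29.4754.
Social marginal benefit = demand − MEC = 221.396 - 5.235x.
Set SMB = MC: 221.396 - 5.235x = 26.271 + 2.768x → x* = 24.3815.
The welfare-loss triangle has base |x_m − x*| and height MEC(x_m) (the vertical gap between SMB and MC is zero at x* and MEC at x_m).
DWL = ½ × 5.0939 × 40.7662 = 103.8295.

DWL = €103.829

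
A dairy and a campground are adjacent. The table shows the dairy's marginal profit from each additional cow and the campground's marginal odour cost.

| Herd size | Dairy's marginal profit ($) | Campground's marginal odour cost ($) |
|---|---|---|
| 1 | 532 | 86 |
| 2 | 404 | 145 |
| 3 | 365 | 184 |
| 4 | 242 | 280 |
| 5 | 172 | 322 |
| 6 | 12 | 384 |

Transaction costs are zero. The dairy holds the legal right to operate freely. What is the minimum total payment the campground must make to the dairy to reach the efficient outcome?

Left alone the dairy would choose level 6 (marginal profit stays positive).
Efficient level: k* = 3 (marginal profit ≥ marginal odour cost through 3).
The campground must at least cover the dairy's forgone profit from cutting 6→3: 242 + 172 + 12 = 426.

$426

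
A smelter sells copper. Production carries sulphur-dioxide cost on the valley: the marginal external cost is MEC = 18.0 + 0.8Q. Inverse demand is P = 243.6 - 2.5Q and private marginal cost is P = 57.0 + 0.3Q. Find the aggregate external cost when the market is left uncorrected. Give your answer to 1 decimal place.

Market equilibrium (private): 57.0 + 0.3Q = 243.6 - 2.5Q → Q_m = 66.6429.
Total external cost = ∫₀^{Q_m} (18.0 + 0.8Q) dQ = 18.0×66.6429 + ½×0.8×66.6429² = 2976.0826.

2976.1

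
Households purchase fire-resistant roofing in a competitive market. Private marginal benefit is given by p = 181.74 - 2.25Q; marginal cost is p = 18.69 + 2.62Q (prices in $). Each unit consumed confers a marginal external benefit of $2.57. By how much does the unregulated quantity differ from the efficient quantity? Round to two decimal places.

Market equilibrium (private): 18.69 + 2.62Q = 181.74 - 2.25Q → Q_m = 33.4805.
Social marginal benefit = demand + MEB = 184.31 - 2.25Q.
Set SMB = MC: 184.31 - 2.25Q = 18.69 + 2.62Q → Q* = 34.0082.
Gap = |33.4805 − 34.0082| = 0.5277.

0.53 units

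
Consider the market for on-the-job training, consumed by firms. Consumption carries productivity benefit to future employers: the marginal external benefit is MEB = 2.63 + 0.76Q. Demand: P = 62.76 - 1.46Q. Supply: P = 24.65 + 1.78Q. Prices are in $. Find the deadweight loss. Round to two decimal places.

DWL = $26.99

Market equilibrium (private): 24.65 + 1.78Q = 62.76 - 1.46Q → Q_m = 11.7623.
Social marginal benefit = demand + MEB = 65.39 - 0.70Q.
Set SMB = MC: 65.39 - 0.70Q = 24.65 + 1.78Q → Q* = 16.4274.
The welfare-loss triangle has base |Q_m − Q*| and height MEB(Q_m) (the vertical gap between SMB and MC is zero at Q* and MEB at Q_m).
DWL = ½ × 4.6651 × 11.5694 = 26.9862.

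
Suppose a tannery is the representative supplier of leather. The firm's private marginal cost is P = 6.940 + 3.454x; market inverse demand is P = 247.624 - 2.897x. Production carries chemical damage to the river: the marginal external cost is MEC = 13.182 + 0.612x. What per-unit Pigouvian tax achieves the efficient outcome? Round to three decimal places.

Social marginal cost = private MC + MEC = 20.122 + 4.066x.
Set SMC = demand: 20.122 + 4.066x = 247.624 - 2.897x → x* = 32.6730.
The Pigouvian tax equals MEC at x*: 13.182 + 0.612×32.6730 = 33.1779.

tax = 33.178 per unit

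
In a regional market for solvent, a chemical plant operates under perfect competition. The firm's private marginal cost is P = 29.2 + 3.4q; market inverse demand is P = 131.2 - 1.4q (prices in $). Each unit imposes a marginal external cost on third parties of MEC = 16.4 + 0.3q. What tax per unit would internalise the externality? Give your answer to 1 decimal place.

tax = $21.4 per unit

Social marginal cost = private MC + MEC = 45.6 + 3.7q.
Set SMC = demand: 45.6 + 3.7q = 131.2 - 1.4q → q* = 16.7843.
The Pigouvian tax equals MEC at q*: 16.4 + 0.3×16.7843 = 21.4353.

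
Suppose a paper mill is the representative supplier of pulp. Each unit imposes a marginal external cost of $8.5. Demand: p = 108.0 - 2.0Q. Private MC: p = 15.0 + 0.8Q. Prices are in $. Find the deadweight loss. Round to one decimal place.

Market equilibrium (private): 15.0 + 0.8Q = 108.0 - 2.0Q → Q_m = 33.2143.
Social marginal cost = private MC + MEC = 23.5 + 0.8Q.
Set SMC = demand: 23.5 + 0.8Q = 108.0 - 2.0Q → Q* = 30.1786.
The loss is the area between SMC and demand from Q* to Q_m; with linear curves that's a triangle of height MEC(Q_m).
DWL = ½ × 3.0357 × 8.5000 = 12.9017.

DWL = $12.9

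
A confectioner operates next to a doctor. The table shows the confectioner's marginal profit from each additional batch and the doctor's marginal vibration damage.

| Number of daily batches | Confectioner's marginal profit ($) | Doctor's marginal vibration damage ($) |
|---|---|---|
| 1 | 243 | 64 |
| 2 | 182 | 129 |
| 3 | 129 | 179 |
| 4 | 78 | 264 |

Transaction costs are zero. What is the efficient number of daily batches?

2

Bargaining reaches the level where marginal profit last exceeds marginal vibration damage.
That holds through level 2 (182 ≥ 129) but not at 3 (129 < 179).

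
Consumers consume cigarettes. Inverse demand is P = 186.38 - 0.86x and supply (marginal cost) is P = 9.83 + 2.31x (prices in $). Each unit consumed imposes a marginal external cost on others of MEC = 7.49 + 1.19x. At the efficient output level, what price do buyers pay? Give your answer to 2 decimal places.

Social marginal benefit = demand − MEC = 178.89 - 2.05x.
Set SMB = MC: 178.89 - 2.05x = 9.83 + 2.31x → x* = 38.7752.
Consumer price on the demand curve at x*: 186.38 − 0.86×38.7752 = 153.0333.

P = $153.03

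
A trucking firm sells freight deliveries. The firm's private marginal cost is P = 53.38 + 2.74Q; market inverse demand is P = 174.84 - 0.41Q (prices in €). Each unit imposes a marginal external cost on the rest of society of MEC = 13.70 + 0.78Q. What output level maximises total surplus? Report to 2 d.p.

Social marginal cost = private MC + MEC = 67.08 + 3.52Q.
Set SMC = demand: 67.08 + 3.52Q = 174.84 - 0.41Q → Q* = 27.4198.

Q* = 27.42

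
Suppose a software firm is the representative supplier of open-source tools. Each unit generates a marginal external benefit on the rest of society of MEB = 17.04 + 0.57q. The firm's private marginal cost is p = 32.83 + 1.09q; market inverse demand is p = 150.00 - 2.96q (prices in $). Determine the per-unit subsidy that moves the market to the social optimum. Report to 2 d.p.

subsidy = $39.02 per unit

Social marginal cost = private MC − MEB = 15.79 + 0.52q.
Set SMC = demand: 15.79 + 0.52q = 150.00 - 2.96q → q* = 38.5661.
The Pigouvian subsidy equals MEB at q*: 17.04 + 0.57×38.5661 = 39.0227.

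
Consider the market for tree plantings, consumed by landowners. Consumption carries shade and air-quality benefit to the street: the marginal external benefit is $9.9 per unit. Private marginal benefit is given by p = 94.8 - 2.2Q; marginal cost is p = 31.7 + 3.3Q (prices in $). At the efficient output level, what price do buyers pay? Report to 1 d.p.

P = $65.6

Social marginal benefit = demand + MEB = 104.7 - 2.2Q.
Set SMB = MC: 104.7 - 2.2Q = 31.7 + 3.3Q → Q* = 13.2727.
Consumer price on the demand curve at Q*: 94.8 − 2.2×13.2727 = 65.6001.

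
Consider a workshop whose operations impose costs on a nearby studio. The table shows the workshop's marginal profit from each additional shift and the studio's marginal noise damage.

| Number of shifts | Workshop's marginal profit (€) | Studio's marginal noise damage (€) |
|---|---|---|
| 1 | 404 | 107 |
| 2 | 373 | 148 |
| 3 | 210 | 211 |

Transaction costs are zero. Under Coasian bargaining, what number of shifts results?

Bargaining reaches the level where marginal profit last exceeds marginal noise damage.
That holds through level 2 (373 ≥ 148) but not at 3 (210 < 211).

2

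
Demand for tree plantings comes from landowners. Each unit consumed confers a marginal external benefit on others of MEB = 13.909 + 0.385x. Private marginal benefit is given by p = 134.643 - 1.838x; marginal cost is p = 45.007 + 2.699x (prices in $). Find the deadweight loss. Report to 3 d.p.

DWL = $55.745

Market equilibrium (private): 45.007 + 2.699x = 134.643 - 1.838x → x_m = 19.7567.
Social marginal benefit = demand + MEB = 148.552 - 1.453x.
Set SMB = MC: 148.552 - 1.453x = 45.007 + 2.699x → x* = 24.9386.
The welfare-loss triangle has base |x_m − x*| and height MEB(x_m) (the vertical gap between SMB and MC is zero at x* and MEB at x_m).
DWL = ½ × 5.1819 × 21.5153 = 55.7451.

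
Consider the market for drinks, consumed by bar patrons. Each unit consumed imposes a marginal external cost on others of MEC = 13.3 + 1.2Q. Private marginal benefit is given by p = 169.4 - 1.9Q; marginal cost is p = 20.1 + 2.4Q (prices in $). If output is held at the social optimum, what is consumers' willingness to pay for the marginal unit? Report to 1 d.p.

Social marginal benefit = demand − MEC = 156.1 - 3.1Q.
Set SMB = MC: 156.1 - 3.1Q = 20.1 + 2.4Q → Q* = 24.7273.
Consumer price on the demand curve at Q*: 169.4 − 1.9×24.7273 = 122.4181.

P = $122.4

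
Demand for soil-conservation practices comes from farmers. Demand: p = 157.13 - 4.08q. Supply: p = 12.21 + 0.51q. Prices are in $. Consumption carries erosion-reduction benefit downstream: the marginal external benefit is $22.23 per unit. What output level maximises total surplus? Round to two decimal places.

q* = 36.42

Social marginal benefit = demand + MEB = 179.36 - 4.08q.
Set SMB = MC: 179.36 - 4.08q = 12.21 + 0.51q → q* = 36.4161.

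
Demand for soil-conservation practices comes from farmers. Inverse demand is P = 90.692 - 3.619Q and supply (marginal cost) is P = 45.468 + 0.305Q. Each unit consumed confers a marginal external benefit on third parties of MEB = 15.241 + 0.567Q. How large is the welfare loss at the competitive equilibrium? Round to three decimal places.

DWL = 70.625

Market equilibrium (private): 45.468 + 0.305Q = 90.692 - 3.619Q → Q_m = 11.5250.
Social marginal benefit = demand + MEB = 105.933 - 3.052Q.
Set SMB = MC: 105.933 - 3.052Q = 45.468 + 0.305Q → Q* = 18.0116.
The welfare-loss triangle has base |Q_m − Q*| and height MEB(Q_m) (the vertical gap between SMB and MC is zero at Q* and MEB at Q_m).
DWL = ½ × 6.4866 × 21.7757 = 70.6251.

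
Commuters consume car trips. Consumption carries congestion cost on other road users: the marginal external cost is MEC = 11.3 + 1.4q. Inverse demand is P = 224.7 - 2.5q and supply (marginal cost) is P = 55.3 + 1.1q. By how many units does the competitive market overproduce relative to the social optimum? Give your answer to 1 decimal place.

Market equilibrium (private): 55.3 + 1.1q = 224.7 - 2.5q → q_m = 47.0556.
Social marginal benefit = demand − MEC = 213.4 - 3.9q.
Set SMB = MC: 213.4 - 3.9q = 55.3 + 1.1q → q* = 31.6200.
Gap = |47.0556 − 31.6200| = 15.4356.

15.4 units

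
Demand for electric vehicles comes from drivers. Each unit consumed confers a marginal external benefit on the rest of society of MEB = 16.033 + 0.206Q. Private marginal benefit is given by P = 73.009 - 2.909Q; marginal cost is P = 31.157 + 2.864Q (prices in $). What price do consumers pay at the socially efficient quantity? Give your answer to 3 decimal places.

Social marginal benefit = demand + MEB = 89.042 - 2.703Q.
Set SMB = MC: 89.042 - 2.703Q = 31.157 + 2.864Q → Q* = 10.3979.
Consumer price on the demand curve at Q*: 73.009 − 2.909×10.3979 = 42.7615.

P = $42.762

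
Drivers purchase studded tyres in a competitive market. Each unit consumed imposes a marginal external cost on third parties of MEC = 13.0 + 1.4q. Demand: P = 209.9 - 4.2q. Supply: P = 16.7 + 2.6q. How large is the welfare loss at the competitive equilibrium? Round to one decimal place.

Market equilibrium (private): 16.7 + 2.6q = 209.9 - 4.2q → q_m = 28.4118.
Social marginal benefit = demand − MEC = 196.9 - 5.6q.
Set SMB = MC: 196.9 - 5.6q = 16.7 + 2.6q → q* = 21.9756.
Height of the DWL triangle at q_m is MC(q_m) − SMB(q_m) = MEC(q_m) = 52.7765.
DWL = ½ × 6.4362 × 52.7765 = 169.8401.

DWL = 169.8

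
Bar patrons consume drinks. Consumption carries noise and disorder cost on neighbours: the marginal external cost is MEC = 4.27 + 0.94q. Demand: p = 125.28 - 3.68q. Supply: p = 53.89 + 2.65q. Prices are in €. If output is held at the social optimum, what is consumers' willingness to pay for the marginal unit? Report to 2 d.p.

Social marginal benefit = demand − MEC = 121.01 - 4.62q.
Set SMB = MC: 121.01 - 4.62q = 53.89 + 2.65q → q* = 9.2325.
Consumer price on the demand curve at q*: 125.28 − 3.68×9.2325 = 91.3044.

P = €91.30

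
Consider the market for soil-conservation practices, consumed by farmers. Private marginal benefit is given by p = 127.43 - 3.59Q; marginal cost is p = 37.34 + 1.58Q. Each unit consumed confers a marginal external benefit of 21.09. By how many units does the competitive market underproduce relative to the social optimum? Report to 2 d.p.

4.08 units

Market equilibrium (private): 37.34 + 1.58Q = 127.43 - 3.59Q → Q_m = 17.4255.
Social marginal benefit = demand + MEB = 148.52 - 3.59Q.
Set SMB = MC: 148.52 - 3.59Q = 37.34 + 1.58Q → Q* = 21.5048.
Gap = |17.4255 − 21.5048| = 4.0793.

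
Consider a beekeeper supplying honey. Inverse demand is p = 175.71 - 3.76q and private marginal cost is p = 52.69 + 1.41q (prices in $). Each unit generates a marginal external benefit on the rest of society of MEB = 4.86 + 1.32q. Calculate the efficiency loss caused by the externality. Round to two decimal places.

DWL = $170.84

Market equilibrium (private): 52.69 + 1.41q = 175.71 - 3.76q → q_m = 23.7950.
Social marginal cost = private MC − MEB = 47.83 + 0.09q.
Set SMC = demand: 47.83 + 0.09q = 175.71 - 3.76q → q* = 33.2156.
The welfare-loss triangle has base |q_m − q*| and height MEB(q_m) (the vertical gap between SMC and demand is zero at q* and MEB at q_m).
DWL = ½ × 9.4206 × 36.2694 = 170.8398.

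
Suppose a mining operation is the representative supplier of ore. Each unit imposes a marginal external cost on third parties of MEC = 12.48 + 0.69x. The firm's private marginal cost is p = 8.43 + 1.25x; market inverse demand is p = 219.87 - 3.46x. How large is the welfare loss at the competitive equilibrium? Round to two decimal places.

Market equilibrium (private): 8.43 + 1.25x = 219.87 - 3.46x → x_m = 44.8917.
Social marginal cost = private MC + MEC = 20.91 + 1.94x.
Set SMC = demand: 20.91 + 1.94x = 219.87 - 3.46x → x* = 36.8444.
The loss is the area between SMC and demand from x* to x_m; with linear curves that's a triangle of height MEC(x_m).
DWL = ½ × 8.0473 × 43.4553 = 174.8489.

DWL = 174.85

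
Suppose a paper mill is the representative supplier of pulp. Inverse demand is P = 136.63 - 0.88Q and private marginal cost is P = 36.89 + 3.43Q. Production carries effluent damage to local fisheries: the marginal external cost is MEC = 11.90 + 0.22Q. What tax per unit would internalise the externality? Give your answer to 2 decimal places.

Social marginal cost = private MC + MEC = 48.79 + 3.65Q.
Set SMC = demand: 48.79 + 3.65Q = 136.63 - 0.88Q → Q* = 19.3907.
The Pigouvian tax equals MEC at Q*: 11.90 + 0.22×19.3907 = 16.1660.

tax = 16.17 per unit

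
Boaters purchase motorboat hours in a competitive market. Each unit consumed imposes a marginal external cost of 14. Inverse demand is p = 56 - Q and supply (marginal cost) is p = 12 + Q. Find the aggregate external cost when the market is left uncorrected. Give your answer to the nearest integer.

Market equilibrium (private): 12 + Q = 56 - Q → Q_m = 22.0000.
Total external cost = MEC × Q_m = 14 × 22.0000 = 308.0000.

308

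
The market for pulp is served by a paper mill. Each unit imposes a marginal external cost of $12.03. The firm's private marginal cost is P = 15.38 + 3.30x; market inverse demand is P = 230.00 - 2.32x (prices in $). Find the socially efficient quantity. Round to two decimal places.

x* = 36.05

Social marginal cost = private MC + MEC = 27.41 + 3.30x.
Set SMC = demand: 27.41 + 3.30x = 230.00 - 2.32x → x* = 36.0480.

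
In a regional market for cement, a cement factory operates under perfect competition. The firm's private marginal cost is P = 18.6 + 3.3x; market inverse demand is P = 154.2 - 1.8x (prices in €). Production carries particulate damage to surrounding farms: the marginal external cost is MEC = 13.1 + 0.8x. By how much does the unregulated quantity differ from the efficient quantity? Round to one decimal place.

5.8 units

Market equilibrium (private): 18.6 + 3.3x = 154.2 - 1.8x → x_m = 26.5882.
Social marginal cost = private MC + MEC = 31.7 + 4.1x.
Set SMC = demand: 31.7 + 4.1x = 154.2 - 1.8x → x* = 20.7627.
Gap = |26.5882 − 20.7627| = 5.8255.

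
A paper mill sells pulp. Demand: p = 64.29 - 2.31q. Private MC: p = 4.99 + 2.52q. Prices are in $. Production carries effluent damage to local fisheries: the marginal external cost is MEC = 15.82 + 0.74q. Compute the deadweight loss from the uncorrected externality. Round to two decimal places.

Market equilibrium (private): 4.99 + 2.52q = 64.29 - 2.31q → q_m = 12.2774.
Social marginal cost = private MC + MEC = 20.81 + 3.26q.
Set SMC = demand: 20.81 + 3.26q = 64.29 - 2.31q → q* = 7.8061.
Height of the DWL triangle at q_m is SMC(q_m) − demand(q_m) = MEC(q_m) = 24.9053.
DWL = ½ × 4.4713 × 24.9053 = 55.6795.

DWL = $55.68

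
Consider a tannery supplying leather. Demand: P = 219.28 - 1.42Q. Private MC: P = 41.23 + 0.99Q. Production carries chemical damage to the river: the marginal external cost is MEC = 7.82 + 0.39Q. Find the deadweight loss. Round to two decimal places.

DWL = 239.64

Market equilibrium (private): 41.23 + 0.99Q = 219.28 - 1.42Q → Q_m = 73.8797.
Social marginal cost = private MC + MEC = 49.05 + 1.38Q.
Set SMC = demand: 49.05 + 1.38Q = 219.28 - 1.42Q → Q* = 60.7964.
The welfare-loss triangle has base |Q_m − Q*| and height MEC(Q_m) (the vertical gap between SMC and demand is zero at Q* and MEC at Q_m).
DWL = ½ × 13.0833 × 36.6331 = 239.6409.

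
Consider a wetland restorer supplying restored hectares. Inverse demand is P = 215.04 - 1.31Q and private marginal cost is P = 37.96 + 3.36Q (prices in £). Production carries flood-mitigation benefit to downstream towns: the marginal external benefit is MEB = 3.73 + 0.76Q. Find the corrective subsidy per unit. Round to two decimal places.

Social marginal cost = private MC − MEB = 34.23 + 2.60Q.
Set SMC = demand: 34.23 + 2.60Q = 215.04 - 1.31Q → Q* = 46.2430.
The Pigouvian subsidy equals MEB at Q*: 3.73 + 0.76×46.2430 = 38.8747.

subsidy = £38.87 per unit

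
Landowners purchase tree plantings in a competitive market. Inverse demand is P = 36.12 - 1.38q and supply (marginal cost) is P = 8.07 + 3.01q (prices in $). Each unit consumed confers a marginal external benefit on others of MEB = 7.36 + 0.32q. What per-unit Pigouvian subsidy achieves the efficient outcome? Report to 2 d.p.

subsidy = $10.14 per unit

Social marginal benefit = demand + MEB = 43.48 - 1.06q.
Set SMB = MC: 43.48 - 1.06q = 8.07 + 3.01q → q* = 8.7002.
The Pigouvian subsidy equals MEB at q*: 7.36 + 0.32×8.7002 = 10.1441.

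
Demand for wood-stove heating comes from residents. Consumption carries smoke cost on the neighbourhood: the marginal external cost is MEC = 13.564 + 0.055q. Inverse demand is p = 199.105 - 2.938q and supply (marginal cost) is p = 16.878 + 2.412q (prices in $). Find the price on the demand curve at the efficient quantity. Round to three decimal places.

Social marginal benefit = demand − MEC = 185.541 - 2.993q.
Set SMB = MC: 185.541 - 2.993q = 16.878 + 2.412q → q* = 31.2050.
Consumer price on the demand curve at q*: 199.105 − 2.938×31.2050 = 107.4247.

P = $107.425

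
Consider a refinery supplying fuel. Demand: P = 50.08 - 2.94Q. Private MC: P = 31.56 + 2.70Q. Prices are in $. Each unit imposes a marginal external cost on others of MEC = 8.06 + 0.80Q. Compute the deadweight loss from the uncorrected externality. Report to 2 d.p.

Market equilibrium (private): 31.56 + 2.70Q = 50.08 - 2.94Q → Q_m = 3.2837.
Social marginal cost = private MC + MEC = 39.62 + 3.50Q.
Set SMC = demand: 39.62 + 3.50Q = 50.08 - 2.94Q → Q* = 1.6242.
The welfare-loss triangle has base |Q_m − Q*| and height MEC(Q_m) (the vertical gap between SMC and demand is zero at Q* and MEC at Q_m).
DWL = ½ × 1.6595 × 10.6870 = 8.8675.

DWL = $8.87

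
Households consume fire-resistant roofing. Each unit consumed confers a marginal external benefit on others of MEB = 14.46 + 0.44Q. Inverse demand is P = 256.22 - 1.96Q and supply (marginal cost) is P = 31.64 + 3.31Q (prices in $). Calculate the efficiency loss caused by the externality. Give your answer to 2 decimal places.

DWL = $114.18

Market equilibrium (private): 31.64 + 3.31Q = 256.22 - 1.96Q → Q_m = 42.6148.
Social marginal benefit = demand + MEB = 270.68 - 1.52Q.
Set SMB = MC: 270.68 - 1.52Q = 31.64 + 3.31Q → Q* = 49.4907.
The welfare-loss triangle has base |Q_m − Q*| and height MEB(Q_m) (the vertical gap between SMB and MC is zero at Q* and MEB at Q_m).
DWL = ½ × 6.8759 × 33.2105 = 114.1760.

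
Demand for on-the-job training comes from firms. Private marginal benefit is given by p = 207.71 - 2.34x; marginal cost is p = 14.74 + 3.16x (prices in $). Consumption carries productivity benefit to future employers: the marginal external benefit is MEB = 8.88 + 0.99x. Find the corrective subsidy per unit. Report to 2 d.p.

Social marginal benefit = demand + MEB = 216.59 - 1.35x.
Set SMB = MC: 216.59 - 1.35x = 14.74 + 3.16x → x* = 44.7561.
The Pigouvian subsidy equals MEB at x*: 8.88 + 0.99×44.7561 = 53.1885.

subsidy = $53.19 per unit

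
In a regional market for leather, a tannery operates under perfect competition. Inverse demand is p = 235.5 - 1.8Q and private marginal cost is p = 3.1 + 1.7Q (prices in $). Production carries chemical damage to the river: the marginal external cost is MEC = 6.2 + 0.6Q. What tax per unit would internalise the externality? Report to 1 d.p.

Social marginal cost = private MC + MEC = 9.3 + 2.3Q.
Set SMC = demand: 9.3 + 2.3Q = 235.5 - 1.8Q → Q* = 55.1707.
The Pigouvian tax equals MEC at Q*: 6.2 + 0.6×55.1707 = 39.3024.

tax = $39.3 per unit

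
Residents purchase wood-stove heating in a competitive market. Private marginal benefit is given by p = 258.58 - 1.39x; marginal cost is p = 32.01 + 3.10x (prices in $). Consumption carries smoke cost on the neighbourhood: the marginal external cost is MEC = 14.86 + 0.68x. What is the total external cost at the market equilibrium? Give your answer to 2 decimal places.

Market equilibrium (private): 32.01 + 3.10x = 258.58 - 1.39x → x_m = 50.4610.
Total external cost = ∫₀^{x_m} (14.86 + 0.68x) dx = 14.86×50.4610 + ½×0.68×50.4610² = 1615.5967.

$1615.60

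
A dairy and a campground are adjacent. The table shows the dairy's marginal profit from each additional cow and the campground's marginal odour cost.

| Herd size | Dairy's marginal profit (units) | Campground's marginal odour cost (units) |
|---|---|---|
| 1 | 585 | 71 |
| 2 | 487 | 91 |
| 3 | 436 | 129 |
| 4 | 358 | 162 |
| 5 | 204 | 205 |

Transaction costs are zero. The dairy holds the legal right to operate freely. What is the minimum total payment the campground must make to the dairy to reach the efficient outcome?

Left alone the dairy would choose level 5 (marginal profit stays positive).
Efficient level: k* = 4 (marginal profit ≥ marginal odour cost through 4).
The campground must at least cover the dairy's forgone profit from cutting 5→4: 204 = 204.

204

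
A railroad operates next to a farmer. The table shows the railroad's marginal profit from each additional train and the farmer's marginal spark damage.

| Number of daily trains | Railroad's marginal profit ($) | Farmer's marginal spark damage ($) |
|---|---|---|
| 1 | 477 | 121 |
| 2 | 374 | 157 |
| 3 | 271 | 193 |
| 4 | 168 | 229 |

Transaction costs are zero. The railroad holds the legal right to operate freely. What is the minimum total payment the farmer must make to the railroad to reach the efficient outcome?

Left alone the railroad would choose level 4 (marginal profit stays positive).
Efficient level: k* = 3 (marginal profit ≥ marginal spark damage through 3).
The farmer must at least cover the railroad's forgone profit from cutting 4→3: 168 = 168.

$168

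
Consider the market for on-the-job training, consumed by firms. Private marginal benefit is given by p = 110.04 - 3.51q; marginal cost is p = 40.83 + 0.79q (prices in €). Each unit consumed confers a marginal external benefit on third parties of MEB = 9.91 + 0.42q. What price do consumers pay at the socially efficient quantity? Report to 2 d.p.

P = €38.46

Social marginal benefit = demand + MEB = 119.95 - 3.09q.
Set SMB = MC: 119.95 - 3.09q = 40.83 + 0.79q → q* = 20.3918.
Consumer price on the demand curve at q*: 110.04 − 3.51×20.3918 = 38.4648.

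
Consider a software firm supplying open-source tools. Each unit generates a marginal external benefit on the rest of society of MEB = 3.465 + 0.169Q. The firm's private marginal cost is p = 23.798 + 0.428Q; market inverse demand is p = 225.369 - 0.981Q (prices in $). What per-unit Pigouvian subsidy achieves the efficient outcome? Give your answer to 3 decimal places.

subsidy = $31.409 per unit

Social marginal cost = private MC − MEB = 20.333 + 0.259Q.
Set SMC = demand: 20.333 + 0.259Q = 225.369 - 0.981Q → Q* = 165.3516.
The Pigouvian subsidy equals MEB at Q*: 3.465 + 0.169×165.3516 = 31.4094.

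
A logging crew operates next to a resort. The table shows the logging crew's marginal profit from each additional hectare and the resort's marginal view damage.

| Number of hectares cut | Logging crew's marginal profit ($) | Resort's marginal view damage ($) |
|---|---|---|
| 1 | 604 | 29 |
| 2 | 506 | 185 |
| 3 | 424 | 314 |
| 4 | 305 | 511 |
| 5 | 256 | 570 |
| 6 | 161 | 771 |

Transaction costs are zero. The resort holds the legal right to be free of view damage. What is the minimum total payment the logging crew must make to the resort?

$528

Efficient level: marginal profit ≥ marginal view damage through level 3, so k* = 3.
With the resort holding the right, the logging crew must at least compensate total damage at k*: 29 + 185 + 314 = 528.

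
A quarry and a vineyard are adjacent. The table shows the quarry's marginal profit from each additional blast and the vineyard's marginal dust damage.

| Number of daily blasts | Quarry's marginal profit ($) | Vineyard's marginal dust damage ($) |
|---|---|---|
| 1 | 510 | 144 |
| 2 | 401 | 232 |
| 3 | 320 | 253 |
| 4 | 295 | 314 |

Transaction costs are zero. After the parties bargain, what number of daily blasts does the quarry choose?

3

Bargaining reaches the level where marginal profit last exceeds marginal dust damage.
That holds through level 3 (320 ≥ 253) but not at 4 (295 < 314).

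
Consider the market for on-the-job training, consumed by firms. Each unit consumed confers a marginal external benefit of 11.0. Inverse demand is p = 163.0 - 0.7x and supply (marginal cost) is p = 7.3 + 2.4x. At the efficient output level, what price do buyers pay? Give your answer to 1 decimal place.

P = 125.4

Social marginal benefit = demand + MEB = 174.0 - 0.7x.
Set SMB = MC: 174.0 - 0.7x = 7.3 + 2.4x → x* = 53.7742.
Consumer price on the demand curve at x*: 163.0 − 0.7×53.7742 = 125.3581.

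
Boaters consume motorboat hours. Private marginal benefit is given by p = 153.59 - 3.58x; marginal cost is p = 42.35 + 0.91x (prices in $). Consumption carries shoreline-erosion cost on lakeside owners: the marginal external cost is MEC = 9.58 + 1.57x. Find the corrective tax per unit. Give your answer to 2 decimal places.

tax = $35.92 per unit

Social marginal benefit = demand − MEC = 144.01 - 5.15x.
Set SMB = MC: 144.01 - 5.15x = 42.35 + 0.91x → x* = 16.7756.
The Pigouvian tax equals MEC at x*: 9.58 + 1.57×16.7756 = 35.9177.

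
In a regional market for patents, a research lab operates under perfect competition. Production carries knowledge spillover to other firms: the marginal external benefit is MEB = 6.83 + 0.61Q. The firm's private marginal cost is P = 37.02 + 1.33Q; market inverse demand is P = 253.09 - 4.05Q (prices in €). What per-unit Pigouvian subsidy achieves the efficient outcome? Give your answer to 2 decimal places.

Social marginal cost = private MC − MEB = 30.19 + 0.72Q.
Set SMC = demand: 30.19 + 0.72Q = 253.09 - 4.05Q → Q* = 46.7296.
The Pigouvian subsidy equals MEB at Q*: 6.83 + 0.61×46.7296 = 35.3351.

subsidy = €35.34 per unit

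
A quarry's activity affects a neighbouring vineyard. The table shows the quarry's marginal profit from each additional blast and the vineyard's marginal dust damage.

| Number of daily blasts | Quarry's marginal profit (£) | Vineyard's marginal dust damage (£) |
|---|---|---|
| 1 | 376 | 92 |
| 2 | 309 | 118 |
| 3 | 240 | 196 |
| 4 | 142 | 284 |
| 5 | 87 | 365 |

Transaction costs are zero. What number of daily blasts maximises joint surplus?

Bargaining reaches the level where marginal profit last exceeds marginal dust damage.
That holds through level 3 (240 ≥ 196) but not at 4 (142 < 284).

3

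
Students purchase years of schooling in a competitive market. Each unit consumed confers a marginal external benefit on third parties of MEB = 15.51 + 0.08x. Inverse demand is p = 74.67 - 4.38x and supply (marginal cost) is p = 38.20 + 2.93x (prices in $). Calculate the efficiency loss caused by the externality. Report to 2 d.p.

DWL = $17.50

Market equilibrium (private): 38.20 + 2.93x = 74.67 - 4.38x → x_m = 4.9891.
Social marginal benefit = demand + MEB = 90.18 - 4.30x.
Set SMB = MC: 90.18 - 4.30x = 38.20 + 2.93x → x* = 7.1895.
The welfare-loss triangle has base |x_m − x*| and height MEB(x_m) (the vertical gap between SMB and MC is zero at x* and MEB at x_m).
DWL = ½ × 2.2004 × 15.9091 = 17.5032.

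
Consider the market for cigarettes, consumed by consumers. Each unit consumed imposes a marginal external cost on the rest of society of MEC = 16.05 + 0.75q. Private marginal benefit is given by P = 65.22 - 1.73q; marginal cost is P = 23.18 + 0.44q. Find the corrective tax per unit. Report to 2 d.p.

tax = 22.73 per unit

Social marginal benefit = demand − MEC = 49.17 - 2.48q.
Set SMB = MC: 49.17 - 2.48q = 23.18 + 0.44q → q* = 8.9007.
The Pigouvian tax equals MEC at q*: 16.05 + 0.75×8.9007 = 22.7255.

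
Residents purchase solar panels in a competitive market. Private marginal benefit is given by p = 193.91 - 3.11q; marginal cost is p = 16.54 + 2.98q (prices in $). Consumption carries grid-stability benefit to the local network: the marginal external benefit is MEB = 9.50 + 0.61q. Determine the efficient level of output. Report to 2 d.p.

Social marginal benefit = demand + MEB = 203.41 - 2.50q.
Set SMB = MC: 203.41 - 2.50q = 16.54 + 2.98q → q* = 34.1004.

q* = 34.10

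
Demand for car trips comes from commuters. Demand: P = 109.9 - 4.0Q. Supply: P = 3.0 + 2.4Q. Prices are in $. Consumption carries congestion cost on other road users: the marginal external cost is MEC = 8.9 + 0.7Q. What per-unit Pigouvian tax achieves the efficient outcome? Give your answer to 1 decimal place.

Social marginal benefit = demand − MEC = 101.0 - 4.7Q.
Set SMB = MC: 101.0 - 4.7Q = 3.0 + 2.4Q → Q* = 13.8028.
The Pigouvian tax equals MEC at Q*: 8.9 + 0.7×13.8028 = 18.5620.

tax = $18.6 per unit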